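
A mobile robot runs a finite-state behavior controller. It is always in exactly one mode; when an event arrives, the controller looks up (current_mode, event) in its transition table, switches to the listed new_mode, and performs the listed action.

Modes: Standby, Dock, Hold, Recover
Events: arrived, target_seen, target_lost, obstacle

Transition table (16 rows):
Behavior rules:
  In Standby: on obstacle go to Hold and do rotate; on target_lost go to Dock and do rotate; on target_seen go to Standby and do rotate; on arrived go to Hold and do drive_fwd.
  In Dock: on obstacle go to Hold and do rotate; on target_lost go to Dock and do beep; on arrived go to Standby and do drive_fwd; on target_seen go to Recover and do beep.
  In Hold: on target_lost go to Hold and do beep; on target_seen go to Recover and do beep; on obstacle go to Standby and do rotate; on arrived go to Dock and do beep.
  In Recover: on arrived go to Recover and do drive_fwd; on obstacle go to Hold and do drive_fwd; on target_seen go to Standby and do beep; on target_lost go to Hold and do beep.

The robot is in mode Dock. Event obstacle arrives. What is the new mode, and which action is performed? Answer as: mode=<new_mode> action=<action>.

mode=Hold action=rotate

current mode = Dock; filter table to that mode:
  (Dock, obstacle) → (Hold, rotate)  ← event matches
  (Dock, target_lost) → (Dock, beep)
  (Dock, arrived) → (Standby, drive_fwd)
  (Dock, target_seen) → (Recover, beep)
event = obstacle selects (Hold, rotate)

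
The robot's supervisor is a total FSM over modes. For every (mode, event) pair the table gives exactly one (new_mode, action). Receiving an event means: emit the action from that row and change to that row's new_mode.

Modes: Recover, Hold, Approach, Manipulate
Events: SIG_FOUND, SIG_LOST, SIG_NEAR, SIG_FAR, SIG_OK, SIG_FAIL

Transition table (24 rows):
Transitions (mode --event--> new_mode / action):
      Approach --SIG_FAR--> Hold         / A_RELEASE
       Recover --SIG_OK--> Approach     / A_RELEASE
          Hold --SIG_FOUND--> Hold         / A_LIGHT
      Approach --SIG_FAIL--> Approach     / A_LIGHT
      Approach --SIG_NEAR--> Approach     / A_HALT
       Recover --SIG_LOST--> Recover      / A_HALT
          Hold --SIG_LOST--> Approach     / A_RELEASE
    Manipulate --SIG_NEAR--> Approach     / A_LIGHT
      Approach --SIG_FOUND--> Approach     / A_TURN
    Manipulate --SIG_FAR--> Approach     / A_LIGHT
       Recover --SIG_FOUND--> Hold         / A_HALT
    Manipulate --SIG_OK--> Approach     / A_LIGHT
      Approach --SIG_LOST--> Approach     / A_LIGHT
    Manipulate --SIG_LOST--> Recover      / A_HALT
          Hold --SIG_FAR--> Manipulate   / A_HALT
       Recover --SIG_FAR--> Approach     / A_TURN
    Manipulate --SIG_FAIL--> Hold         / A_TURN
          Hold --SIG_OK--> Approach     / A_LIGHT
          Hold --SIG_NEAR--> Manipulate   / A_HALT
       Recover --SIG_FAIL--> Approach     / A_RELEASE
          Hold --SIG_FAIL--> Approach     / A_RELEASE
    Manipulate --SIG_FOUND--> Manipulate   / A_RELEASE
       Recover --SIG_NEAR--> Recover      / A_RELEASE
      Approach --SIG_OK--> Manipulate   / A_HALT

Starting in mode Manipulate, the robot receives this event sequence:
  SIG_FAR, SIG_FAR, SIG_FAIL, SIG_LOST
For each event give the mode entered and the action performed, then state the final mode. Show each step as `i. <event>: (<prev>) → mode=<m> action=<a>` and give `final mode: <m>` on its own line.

final mode: Approach

1. SIG_FAR: (Manipulate) → mode=Approach action=A_LIGHT
2. SIG_FAR: (Approach) → mode=Hold action=A_RELEASE
3. SIG_FAIL: (Hold) → mode=Approach action=A_RELEASE
4. SIG_LOST: (Approach) → mode=Approach action=A_LIGHT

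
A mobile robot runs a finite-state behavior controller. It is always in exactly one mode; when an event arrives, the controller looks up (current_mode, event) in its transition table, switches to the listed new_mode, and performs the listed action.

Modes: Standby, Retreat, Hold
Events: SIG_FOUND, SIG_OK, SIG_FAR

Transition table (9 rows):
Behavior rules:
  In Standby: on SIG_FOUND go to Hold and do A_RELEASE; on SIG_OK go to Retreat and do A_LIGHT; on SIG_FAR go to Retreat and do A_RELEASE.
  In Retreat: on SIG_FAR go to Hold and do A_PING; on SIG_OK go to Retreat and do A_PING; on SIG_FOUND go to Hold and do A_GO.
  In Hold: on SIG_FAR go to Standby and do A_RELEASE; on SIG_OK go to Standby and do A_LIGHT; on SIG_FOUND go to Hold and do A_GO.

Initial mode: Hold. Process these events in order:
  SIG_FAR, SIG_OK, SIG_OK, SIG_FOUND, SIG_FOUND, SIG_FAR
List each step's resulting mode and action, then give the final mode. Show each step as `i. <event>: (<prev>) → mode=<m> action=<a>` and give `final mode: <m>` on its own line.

final mode: Standby

1. SIG_FAR: (Hold) → mode=Standby action=A_RELEASE
2. SIG_OK: (Standby) → mode=Retreat action=A_LIGHT
3. SIG_OK: (Retreat) → mode=Retreat action=A_PING
4. SIG_FOUND: (Retreat) → mode=Hold action=A_GO
5. SIG_FOUND: (Hold) → mode=Hold action=A_GO
6. SIG_FAR: (Hold) → mode=Standby action=A_RELEASE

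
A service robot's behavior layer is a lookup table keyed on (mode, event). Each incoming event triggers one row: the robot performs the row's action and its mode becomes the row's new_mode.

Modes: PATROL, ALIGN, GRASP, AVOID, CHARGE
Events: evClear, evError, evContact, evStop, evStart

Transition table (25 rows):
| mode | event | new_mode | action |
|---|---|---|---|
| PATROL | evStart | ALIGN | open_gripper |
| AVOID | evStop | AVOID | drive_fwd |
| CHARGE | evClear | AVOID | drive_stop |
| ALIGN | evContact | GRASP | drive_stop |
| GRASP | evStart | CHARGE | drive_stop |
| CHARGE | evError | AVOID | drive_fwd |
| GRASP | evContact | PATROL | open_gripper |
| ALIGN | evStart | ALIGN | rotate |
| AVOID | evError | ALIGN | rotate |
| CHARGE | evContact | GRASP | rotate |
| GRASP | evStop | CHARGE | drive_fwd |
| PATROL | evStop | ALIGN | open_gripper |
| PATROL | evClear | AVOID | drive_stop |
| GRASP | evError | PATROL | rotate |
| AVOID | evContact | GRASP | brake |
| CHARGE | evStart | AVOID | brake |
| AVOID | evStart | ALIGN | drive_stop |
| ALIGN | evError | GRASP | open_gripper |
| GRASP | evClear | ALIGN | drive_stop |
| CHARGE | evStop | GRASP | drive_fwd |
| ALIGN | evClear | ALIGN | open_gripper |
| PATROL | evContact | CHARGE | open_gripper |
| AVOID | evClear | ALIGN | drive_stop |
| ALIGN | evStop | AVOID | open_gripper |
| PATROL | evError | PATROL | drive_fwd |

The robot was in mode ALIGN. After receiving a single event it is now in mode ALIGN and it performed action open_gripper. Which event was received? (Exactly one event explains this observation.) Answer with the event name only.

evClear

try evClear: (ALIGN, evClear) → (ALIGN, open_gripper)  ← matches
try evError: (ALIGN, evError) → (GRASP, open_gripper)
try evContact: (ALIGN, evContact) → (GRASP, drive_stop)
try evStop: (ALIGN, evStop) → (AVOID, open_gripper)
try evStart: (ALIGN, evStart) → (ALIGN, rotate)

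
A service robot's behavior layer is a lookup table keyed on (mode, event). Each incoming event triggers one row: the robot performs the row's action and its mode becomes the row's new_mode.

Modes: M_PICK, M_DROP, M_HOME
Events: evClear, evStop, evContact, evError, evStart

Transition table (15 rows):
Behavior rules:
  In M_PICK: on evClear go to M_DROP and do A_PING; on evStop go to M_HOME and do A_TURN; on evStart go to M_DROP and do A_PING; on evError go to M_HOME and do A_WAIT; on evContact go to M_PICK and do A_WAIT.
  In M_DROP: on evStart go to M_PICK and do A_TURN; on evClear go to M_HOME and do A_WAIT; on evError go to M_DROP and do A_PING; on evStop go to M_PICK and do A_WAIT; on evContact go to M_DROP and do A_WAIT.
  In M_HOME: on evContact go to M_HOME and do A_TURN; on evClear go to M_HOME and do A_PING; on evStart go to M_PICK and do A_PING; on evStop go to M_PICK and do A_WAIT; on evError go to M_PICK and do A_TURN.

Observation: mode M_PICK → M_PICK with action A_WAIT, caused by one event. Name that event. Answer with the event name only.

try evClear: (M_PICK, evClear) → (M_DROP, A_PING)
try evStop: (M_PICK, evStop) → (M_HOME, A_TURN)
try evContact: (M_PICK, evContact) → (M_PICK, A_WAIT)  ← matches
try evError: (M_PICK, evError) → (M_HOME, A_WAIT)
try evStart: (M_PICK, evStart) → (M_DROP, A_PING)

evContact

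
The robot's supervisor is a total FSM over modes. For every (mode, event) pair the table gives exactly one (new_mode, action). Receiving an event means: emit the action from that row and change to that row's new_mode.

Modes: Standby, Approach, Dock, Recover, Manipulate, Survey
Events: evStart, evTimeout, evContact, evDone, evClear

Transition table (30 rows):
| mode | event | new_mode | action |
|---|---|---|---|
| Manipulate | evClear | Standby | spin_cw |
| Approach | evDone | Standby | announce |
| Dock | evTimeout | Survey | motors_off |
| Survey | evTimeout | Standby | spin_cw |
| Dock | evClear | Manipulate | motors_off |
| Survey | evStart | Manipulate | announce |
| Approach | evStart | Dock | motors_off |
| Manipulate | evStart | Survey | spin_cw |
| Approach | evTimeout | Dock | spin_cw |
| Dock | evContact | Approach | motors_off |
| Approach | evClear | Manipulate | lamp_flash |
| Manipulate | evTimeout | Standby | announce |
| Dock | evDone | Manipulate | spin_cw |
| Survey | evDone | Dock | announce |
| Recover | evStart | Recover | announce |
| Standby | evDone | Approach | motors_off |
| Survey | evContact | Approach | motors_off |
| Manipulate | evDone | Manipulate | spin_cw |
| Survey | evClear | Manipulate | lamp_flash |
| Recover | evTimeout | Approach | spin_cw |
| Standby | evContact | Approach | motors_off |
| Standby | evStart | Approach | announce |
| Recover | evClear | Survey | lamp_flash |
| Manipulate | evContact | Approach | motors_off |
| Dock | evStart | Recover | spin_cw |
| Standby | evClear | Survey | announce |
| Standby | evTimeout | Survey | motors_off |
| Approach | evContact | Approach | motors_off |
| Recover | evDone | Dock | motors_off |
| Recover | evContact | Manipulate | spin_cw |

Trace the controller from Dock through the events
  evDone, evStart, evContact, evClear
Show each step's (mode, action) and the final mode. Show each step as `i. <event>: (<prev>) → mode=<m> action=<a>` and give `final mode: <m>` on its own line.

final mode: Manipulate

1. evDone: (Dock) → mode=Manipulate action=spin_cw
2. evStart: (Manipulate) → mode=Survey action=spin_cw
3. evContact: (Survey) → mode=Approach action=motors_off
4. evClear: (Approach) → mode=Manipulate action=lamp_flash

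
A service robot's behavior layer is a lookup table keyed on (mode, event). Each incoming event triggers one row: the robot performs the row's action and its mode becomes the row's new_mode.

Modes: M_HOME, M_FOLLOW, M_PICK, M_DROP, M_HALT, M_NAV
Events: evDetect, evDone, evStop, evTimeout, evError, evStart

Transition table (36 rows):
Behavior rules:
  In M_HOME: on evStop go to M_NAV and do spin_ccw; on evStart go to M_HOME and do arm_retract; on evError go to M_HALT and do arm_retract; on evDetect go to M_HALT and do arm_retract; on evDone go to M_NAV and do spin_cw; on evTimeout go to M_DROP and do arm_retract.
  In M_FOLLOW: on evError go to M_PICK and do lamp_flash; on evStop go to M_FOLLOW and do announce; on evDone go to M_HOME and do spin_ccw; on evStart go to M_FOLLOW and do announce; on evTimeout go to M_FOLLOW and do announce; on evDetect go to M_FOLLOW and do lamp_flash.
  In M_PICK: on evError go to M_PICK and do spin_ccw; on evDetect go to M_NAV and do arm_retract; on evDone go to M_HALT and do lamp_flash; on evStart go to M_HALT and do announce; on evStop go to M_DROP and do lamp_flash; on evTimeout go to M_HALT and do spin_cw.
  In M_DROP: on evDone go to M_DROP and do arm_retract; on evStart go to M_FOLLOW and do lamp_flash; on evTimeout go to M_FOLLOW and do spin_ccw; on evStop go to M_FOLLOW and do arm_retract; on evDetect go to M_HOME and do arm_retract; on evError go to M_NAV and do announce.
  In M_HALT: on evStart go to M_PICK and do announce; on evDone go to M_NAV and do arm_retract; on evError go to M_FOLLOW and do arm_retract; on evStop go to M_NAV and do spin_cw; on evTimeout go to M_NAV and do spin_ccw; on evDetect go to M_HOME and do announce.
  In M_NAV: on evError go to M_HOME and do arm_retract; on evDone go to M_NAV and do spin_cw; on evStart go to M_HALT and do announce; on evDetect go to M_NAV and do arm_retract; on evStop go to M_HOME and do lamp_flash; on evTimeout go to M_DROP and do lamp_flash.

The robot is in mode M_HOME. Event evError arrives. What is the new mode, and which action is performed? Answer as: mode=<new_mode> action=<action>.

current mode = M_HOME; filter table to that mode:
  (M_HOME, evStop) → (M_NAV, spin_ccw)
  (M_HOME, evStart) → (M_HOME, arm_retract)
  (M_HOME, evError) → (M_HALT, arm_retract)  ← event matches
  (M_HOME, evDetect) → (M_HALT, arm_retract)
  (M_HOME, evDone) → (M_NAV, spin_cw)
  (M_HOME, evTimeout) → (M_DROP, arm_retract)
event = evError selects (M_HALT, arm_retract)

mode=M_HALT action=arm_retract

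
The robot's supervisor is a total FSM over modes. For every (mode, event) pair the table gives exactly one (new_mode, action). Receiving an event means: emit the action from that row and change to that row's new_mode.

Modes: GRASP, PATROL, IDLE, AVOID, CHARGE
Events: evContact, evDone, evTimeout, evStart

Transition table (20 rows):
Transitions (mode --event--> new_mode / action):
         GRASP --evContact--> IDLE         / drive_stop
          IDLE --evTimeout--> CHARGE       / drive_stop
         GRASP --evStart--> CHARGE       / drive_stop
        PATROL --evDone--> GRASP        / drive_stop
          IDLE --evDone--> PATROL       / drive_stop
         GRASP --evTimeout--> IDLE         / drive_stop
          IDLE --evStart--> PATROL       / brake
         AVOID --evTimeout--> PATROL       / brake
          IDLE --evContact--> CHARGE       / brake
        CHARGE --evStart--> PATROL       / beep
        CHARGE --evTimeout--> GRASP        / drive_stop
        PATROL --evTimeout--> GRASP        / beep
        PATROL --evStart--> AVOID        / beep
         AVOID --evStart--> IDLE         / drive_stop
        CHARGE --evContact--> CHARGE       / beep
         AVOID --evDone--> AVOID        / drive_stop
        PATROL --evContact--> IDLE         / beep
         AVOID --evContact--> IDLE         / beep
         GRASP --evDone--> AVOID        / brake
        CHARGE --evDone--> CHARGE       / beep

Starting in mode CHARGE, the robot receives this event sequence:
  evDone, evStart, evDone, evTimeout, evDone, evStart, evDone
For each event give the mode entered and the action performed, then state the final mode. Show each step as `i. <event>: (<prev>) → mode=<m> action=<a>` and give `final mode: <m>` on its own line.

final mode: AVOID

1. evDone: (CHARGE) → mode=CHARGE action=beep
2. evStart: (CHARGE) → mode=PATROL action=beep
3. evDone: (PATROL) → mode=GRASP action=drive_stop
4. evTimeout: (GRASP) → mode=IDLE action=drive_stop
5. evDone: (IDLE) → mode=PATROL action=drive_stop
6. evStart: (PATROL) → mode=AVOID action=beep
7. evDone: (AVOID) → mode=AVOID action=drive_stop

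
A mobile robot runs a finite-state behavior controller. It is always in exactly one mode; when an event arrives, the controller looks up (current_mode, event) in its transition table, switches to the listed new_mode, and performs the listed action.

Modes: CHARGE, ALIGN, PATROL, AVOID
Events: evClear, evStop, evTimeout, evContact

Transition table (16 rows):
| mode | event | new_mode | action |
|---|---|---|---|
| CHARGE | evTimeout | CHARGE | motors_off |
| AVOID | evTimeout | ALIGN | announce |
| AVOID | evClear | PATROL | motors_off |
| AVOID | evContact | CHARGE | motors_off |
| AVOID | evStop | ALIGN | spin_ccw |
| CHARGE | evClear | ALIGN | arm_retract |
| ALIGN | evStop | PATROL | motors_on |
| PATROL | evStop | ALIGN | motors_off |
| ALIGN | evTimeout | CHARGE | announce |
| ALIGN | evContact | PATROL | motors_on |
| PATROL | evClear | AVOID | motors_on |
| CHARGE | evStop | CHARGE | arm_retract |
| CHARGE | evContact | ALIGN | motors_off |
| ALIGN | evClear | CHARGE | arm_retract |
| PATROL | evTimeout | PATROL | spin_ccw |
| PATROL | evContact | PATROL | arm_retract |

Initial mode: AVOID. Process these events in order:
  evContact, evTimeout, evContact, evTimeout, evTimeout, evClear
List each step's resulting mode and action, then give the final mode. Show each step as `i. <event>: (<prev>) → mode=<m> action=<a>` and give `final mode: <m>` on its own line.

final mode: ALIGN

1. evContact: (AVOID) → mode=CHARGE action=motors_off
2. evTimeout: (CHARGE) → mode=CHARGE action=motors_off
3. evContact: (CHARGE) → mode=ALIGN action=motors_off
4. evTimeout: (ALIGN) → mode=CHARGE action=announce
5. evTimeout: (CHARGE) → mode=CHARGE action=motors_off
6. evClear: (CHARGE) → mode=ALIGN action=arm_retract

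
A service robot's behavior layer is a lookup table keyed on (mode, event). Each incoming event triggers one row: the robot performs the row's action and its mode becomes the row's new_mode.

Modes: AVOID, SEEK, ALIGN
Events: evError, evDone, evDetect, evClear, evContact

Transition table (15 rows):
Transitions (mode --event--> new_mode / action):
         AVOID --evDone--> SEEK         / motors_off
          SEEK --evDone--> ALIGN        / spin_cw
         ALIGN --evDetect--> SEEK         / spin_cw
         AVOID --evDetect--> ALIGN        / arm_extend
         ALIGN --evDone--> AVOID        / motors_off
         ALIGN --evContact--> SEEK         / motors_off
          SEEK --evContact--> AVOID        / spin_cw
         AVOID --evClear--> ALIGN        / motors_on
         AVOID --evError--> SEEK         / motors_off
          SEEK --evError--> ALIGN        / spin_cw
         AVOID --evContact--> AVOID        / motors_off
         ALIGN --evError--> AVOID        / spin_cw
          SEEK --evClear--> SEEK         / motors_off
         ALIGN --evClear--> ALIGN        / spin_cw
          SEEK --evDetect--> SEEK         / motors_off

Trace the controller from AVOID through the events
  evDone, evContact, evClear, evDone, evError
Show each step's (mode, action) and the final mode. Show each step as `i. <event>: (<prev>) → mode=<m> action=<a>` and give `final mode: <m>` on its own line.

final mode: SEEK

1. evDone: (AVOID) → mode=SEEK action=motors_off
2. evContact: (SEEK) → mode=AVOID action=spin_cw
3. evClear: (AVOID) → mode=ALIGN action=motors_on
4. evDone: (ALIGN) → mode=AVOID action=motors_off
5. evError: (AVOID) → mode=SEEK action=motors_off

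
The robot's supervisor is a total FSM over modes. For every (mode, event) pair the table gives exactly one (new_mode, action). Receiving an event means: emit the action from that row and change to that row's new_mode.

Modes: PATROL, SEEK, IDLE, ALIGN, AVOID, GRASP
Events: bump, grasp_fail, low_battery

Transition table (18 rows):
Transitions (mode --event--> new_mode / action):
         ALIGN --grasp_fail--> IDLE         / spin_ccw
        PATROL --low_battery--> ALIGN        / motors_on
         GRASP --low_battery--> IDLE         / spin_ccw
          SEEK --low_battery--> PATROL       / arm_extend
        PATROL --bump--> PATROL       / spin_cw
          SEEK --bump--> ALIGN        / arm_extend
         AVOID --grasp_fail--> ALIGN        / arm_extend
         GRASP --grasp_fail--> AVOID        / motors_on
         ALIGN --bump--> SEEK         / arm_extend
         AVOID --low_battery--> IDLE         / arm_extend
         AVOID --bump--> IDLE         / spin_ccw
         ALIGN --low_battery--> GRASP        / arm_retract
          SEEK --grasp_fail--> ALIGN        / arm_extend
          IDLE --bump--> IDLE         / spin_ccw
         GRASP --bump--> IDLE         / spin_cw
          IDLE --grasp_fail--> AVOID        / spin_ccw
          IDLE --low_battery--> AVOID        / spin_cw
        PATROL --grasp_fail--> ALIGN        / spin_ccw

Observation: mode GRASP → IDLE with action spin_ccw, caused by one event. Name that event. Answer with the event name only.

try bump: (GRASP, bump) → (IDLE, spin_cw)
try grasp_fail: (GRASP, grasp_fail) → (AVOID, motors_on)
try low_battery: (GRASP, low_battery) → (IDLE, spin_ccw)  ← matches

low_battery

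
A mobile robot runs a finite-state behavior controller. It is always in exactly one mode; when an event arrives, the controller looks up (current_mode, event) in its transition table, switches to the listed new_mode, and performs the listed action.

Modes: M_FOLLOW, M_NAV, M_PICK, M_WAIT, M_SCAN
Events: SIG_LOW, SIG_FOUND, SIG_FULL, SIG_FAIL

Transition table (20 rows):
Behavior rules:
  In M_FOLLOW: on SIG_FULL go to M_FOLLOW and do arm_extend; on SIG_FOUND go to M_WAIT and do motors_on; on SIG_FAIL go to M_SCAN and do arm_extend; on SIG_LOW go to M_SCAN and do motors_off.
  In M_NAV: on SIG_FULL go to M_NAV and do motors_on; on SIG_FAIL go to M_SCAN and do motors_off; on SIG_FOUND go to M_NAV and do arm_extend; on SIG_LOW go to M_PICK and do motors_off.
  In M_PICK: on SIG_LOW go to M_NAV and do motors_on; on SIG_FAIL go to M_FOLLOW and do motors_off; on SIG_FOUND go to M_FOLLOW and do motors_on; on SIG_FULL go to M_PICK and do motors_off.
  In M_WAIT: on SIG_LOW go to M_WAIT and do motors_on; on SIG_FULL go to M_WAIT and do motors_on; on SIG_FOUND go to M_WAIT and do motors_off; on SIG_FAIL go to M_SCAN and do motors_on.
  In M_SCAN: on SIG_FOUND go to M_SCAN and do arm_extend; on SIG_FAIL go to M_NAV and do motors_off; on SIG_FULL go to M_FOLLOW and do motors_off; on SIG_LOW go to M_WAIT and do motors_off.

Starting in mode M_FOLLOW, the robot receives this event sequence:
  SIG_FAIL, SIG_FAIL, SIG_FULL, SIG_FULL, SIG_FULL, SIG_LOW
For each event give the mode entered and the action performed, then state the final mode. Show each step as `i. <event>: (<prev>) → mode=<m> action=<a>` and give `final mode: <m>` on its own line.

final mode: M_PICK

1. SIG_FAIL: (M_FOLLOW) → mode=M_SCAN action=arm_extend
2. SIG_FAIL: (M_SCAN) → mode=M_NAV action=motors_off
3. SIG_FULL: (M_NAV) → mode=M_NAV action=motors_on
4. SIG_FULL: (M_NAV) → mode=M_NAV action=motors_on
5. SIG_FULL: (M_NAV) → mode=M_NAV action=motors_on
6. SIG_LOW: (M_NAV) → mode=M_PICK action=motors_off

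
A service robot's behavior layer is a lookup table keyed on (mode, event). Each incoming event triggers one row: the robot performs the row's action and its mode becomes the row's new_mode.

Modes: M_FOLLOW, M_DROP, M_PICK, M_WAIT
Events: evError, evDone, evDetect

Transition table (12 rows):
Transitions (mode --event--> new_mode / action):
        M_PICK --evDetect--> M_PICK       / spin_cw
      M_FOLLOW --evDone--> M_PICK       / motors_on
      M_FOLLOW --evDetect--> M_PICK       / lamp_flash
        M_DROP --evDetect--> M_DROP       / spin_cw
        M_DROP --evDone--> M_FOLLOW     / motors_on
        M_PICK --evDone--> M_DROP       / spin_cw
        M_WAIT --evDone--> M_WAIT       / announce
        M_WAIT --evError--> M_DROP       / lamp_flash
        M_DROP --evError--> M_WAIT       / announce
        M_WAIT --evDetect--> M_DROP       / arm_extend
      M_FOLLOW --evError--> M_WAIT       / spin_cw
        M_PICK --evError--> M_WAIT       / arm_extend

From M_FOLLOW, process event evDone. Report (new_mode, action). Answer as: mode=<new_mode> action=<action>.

mode=M_PICK action=motors_on

current mode = M_FOLLOW; filter table to that mode:
  (M_FOLLOW, evDone) → (M_PICK, motors_on)  ← event matches
  (M_FOLLOW, evDetect) → (M_PICK, lamp_flash)
  (M_FOLLOW, evError) → (M_WAIT, spin_cw)
event = evDone selects (M_PICK, motors_on)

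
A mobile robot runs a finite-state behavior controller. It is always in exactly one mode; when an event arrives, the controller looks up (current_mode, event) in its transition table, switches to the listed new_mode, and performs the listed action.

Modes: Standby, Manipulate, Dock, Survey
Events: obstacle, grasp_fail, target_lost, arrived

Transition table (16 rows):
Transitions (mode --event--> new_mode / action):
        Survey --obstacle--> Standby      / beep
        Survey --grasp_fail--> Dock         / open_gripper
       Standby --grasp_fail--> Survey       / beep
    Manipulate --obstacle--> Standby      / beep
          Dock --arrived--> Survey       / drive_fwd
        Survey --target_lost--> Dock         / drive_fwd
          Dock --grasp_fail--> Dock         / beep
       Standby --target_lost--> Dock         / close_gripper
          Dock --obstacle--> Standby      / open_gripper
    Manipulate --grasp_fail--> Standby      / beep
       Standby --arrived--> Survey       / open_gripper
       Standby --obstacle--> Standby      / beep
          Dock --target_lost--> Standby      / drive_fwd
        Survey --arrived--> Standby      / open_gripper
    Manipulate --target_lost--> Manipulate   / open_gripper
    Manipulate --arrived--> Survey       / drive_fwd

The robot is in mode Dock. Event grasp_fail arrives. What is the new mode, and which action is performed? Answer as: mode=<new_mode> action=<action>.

mode=Dock action=beep

current mode = Dock; filter table to that mode:
  (Dock, arrived) → (Survey, drive_fwd)
  (Dock, grasp_fail) → (Dock, beep)  ← event matches
  (Dock, obstacle) → (Standby, open_gripper)
  (Dock, target_lost) → (Standby, drive_fwd)
event = grasp_fail selects (Dock, beep)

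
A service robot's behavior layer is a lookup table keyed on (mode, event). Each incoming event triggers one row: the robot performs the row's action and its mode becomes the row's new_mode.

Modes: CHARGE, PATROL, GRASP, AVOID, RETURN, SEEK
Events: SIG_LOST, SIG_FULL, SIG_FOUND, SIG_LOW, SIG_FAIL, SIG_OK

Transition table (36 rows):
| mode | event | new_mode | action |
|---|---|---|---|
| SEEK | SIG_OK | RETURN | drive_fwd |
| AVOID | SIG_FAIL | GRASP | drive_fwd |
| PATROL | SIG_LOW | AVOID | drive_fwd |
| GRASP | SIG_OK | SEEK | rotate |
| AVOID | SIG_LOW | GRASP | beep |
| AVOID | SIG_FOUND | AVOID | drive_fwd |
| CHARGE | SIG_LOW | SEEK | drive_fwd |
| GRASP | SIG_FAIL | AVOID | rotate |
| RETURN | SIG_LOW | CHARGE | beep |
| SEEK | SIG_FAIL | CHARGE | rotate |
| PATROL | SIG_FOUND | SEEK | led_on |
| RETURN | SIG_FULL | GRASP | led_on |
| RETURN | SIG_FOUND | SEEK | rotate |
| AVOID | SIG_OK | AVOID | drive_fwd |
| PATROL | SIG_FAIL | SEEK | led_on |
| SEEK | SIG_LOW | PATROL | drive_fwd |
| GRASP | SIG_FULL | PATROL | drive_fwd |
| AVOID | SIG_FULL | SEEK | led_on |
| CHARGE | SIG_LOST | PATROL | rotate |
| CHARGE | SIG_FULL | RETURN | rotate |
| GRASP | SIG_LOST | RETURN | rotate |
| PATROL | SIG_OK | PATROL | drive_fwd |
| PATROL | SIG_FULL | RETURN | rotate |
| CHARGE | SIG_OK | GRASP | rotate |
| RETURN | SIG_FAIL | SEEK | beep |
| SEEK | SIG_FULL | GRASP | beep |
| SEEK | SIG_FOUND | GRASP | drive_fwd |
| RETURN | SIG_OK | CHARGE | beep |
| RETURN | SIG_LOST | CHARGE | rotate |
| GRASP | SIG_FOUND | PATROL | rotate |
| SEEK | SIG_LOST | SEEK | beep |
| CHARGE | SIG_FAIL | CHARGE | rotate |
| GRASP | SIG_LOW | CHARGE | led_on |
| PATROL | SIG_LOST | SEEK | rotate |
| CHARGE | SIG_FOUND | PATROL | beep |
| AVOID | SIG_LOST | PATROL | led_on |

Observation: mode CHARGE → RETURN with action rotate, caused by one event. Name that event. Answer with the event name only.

SIG_FULL

try SIG_LOST: (CHARGE, SIG_LOST) → (PATROL, rotate)
try SIG_FULL: (CHARGE, SIG_FULL) → (RETURN, rotate)  ← matches
try SIG_FOUND: (CHARGE, SIG_FOUND) → (PATROL, beep)
try SIG_LOW: (CHARGE, SIG_LOW) → (SEEK, drive_fwd)
try SIG_FAIL: (CHARGE, SIG_FAIL) → (CHARGE, rotate)
try SIG_OK: (CHARGE, SIG_OK) → (GRASP, rotate)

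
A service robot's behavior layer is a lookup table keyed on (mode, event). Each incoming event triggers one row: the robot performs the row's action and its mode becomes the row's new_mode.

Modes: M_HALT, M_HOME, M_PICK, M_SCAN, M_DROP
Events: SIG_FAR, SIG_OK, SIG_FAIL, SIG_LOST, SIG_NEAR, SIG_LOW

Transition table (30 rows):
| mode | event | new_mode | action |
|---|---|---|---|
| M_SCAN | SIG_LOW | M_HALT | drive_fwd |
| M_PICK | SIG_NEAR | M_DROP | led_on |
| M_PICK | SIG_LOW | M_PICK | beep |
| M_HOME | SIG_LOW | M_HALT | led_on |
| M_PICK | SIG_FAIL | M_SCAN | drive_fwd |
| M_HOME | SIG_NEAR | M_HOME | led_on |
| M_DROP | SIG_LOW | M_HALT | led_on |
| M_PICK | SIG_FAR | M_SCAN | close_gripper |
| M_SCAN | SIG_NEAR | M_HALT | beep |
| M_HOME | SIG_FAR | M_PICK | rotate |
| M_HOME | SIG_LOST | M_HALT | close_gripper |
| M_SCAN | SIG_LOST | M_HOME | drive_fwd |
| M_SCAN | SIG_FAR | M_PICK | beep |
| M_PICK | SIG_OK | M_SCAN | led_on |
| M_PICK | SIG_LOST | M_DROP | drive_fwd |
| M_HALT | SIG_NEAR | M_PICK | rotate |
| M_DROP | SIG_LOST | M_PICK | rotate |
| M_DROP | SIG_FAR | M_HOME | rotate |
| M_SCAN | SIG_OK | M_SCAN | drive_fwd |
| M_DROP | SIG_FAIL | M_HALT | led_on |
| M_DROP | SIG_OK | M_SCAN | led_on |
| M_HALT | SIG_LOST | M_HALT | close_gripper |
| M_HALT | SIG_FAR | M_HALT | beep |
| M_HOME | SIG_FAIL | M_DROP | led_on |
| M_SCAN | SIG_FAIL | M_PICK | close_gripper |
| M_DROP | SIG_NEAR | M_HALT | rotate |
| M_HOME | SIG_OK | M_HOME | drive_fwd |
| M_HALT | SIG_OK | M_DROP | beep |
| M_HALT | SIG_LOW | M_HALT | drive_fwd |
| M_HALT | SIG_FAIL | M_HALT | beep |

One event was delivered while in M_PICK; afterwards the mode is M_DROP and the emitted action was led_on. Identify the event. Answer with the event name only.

SIG_NEAR

try SIG_FAR: (M_PICK, SIG_FAR) → (M_SCAN, close_gripper)
try SIG_OK: (M_PICK, SIG_OK) → (M_SCAN, led_on)
try SIG_FAIL: (M_PICK, SIG_FAIL) → (M_SCAN, drive_fwd)
try SIG_LOST: (M_PICK, SIG_LOST) → (M_DROP, drive_fwd)
try SIG_NEAR: (M_PICK, SIG_NEAR) → (M_DROP, led_on)  ← matches
try SIG_LOW: (M_PICK, SIG_LOW) → (M_PICK, beep)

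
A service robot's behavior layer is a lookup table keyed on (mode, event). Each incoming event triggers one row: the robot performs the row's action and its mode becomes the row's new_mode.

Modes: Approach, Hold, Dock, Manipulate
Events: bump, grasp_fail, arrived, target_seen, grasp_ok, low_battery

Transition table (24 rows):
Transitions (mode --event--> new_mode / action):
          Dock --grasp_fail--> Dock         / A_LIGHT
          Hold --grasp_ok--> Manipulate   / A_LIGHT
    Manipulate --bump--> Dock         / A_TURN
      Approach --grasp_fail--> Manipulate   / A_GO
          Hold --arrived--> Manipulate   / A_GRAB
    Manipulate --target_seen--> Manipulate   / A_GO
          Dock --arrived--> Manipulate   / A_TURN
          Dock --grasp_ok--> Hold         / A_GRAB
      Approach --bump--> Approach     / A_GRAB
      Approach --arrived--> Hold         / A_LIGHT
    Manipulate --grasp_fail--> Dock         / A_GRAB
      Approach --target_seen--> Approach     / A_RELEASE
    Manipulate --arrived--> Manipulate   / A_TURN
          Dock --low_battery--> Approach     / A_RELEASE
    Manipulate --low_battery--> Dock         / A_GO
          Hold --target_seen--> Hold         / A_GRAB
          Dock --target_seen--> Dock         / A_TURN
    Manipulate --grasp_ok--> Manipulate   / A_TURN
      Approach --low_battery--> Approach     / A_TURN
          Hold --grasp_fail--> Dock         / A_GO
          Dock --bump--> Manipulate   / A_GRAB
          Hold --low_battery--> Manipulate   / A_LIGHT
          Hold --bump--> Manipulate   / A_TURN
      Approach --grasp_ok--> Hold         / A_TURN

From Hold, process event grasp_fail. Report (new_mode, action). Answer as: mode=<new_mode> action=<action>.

current mode = Hold; filter table to that mode:
  (Hold, grasp_ok) → (Manipulate, A_LIGHT)
  (Hold, arrived) → (Manipulate, A_GRAB)
  (Hold, target_seen) → (Hold, A_GRAB)
  (Hold, grasp_fail) → (Dock, A_GO)  ← event matches
  (Hold, low_battery) → (Manipulate, A_LIGHT)
  (Hold, bump) → (Manipulate, A_TURN)
event = grasp_fail selects (Dock, A_GO)

mode=Dock action=A_GO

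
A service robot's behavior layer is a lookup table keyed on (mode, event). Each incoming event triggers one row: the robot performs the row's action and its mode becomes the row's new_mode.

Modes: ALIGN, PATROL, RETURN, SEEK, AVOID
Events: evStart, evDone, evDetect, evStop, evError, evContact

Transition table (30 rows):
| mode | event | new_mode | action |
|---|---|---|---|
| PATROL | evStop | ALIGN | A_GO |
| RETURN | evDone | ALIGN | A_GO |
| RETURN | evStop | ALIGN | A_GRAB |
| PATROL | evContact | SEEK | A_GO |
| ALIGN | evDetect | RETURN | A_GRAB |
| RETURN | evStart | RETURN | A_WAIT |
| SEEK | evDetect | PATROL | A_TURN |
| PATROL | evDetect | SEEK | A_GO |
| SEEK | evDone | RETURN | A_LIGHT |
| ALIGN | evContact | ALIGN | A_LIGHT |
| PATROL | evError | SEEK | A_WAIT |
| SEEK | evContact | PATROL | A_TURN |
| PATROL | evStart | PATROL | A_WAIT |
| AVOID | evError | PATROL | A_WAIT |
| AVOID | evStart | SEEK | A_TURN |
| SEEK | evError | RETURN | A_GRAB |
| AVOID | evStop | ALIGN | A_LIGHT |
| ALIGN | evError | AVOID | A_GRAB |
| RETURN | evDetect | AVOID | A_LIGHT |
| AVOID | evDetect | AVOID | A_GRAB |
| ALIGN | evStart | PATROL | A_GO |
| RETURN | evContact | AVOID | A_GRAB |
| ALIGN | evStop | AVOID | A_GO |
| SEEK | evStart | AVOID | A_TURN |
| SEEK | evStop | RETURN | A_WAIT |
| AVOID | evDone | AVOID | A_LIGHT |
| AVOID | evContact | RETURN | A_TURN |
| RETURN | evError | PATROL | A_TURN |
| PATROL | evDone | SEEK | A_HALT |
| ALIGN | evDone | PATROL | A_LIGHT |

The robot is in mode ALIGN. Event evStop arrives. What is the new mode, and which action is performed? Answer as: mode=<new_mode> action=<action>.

mode=AVOID action=A_GO

current mode = ALIGN; filter table to that mode:
  (ALIGN, evDetect) → (RETURN, A_GRAB)
  (ALIGN, evContact) → (ALIGN, A_LIGHT)
  (ALIGN, evError) → (AVOID, A_GRAB)
  (ALIGN, evStart) → (PATROL, A_GO)
  (ALIGN, evStop) → (AVOID, A_GO)  ← event matches
  (ALIGN, evDone) → (PATROL, A_LIGHT)
event = evStop selects (AVOID, A_GO)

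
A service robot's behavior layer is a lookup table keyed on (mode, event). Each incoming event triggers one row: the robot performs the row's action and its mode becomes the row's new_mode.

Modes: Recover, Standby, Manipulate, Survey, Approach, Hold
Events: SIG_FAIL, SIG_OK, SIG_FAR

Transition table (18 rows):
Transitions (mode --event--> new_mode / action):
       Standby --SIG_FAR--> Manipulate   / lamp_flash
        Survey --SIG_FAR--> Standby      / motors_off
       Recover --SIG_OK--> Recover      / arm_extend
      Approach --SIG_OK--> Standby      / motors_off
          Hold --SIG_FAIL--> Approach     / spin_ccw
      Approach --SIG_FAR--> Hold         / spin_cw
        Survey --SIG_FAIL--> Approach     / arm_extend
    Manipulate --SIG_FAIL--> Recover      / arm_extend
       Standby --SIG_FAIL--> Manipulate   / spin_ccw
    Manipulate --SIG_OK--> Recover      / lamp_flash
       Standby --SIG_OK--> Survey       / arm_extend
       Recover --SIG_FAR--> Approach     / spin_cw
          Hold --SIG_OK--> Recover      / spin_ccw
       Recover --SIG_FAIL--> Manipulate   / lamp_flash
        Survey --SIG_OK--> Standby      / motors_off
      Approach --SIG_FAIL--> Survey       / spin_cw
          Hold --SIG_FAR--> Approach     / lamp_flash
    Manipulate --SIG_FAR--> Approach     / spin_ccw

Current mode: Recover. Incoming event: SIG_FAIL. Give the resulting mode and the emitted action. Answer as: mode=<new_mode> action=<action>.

current mode = Recover; filter table to that mode:
  (Recover, SIG_OK) → (Recover, arm_extend)
  (Recover, SIG_FAR) → (Approach, spin_cw)
  (Recover, SIG_FAIL) → (Manipulate, lamp_flash)  ← event matches
event = SIG_FAIL selects (Manipulate, lamp_flash)

mode=Manipulate action=lamp_flash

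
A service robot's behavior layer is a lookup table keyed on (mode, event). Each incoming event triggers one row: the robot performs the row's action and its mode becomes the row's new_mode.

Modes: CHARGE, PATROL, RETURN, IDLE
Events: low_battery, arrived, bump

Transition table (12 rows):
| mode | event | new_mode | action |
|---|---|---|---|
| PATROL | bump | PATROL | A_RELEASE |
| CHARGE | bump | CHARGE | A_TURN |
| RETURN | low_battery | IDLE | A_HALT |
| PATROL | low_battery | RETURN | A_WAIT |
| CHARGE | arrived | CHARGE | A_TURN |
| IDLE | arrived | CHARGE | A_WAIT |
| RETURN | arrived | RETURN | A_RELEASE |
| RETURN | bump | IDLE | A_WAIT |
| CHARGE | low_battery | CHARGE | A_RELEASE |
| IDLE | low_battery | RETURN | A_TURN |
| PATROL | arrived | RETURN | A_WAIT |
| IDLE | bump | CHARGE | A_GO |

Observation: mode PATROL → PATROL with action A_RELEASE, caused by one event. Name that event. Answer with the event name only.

bump

try low_battery: (PATROL, low_battery) → (RETURN, A_WAIT)
try arrived: (PATROL, arrived) → (RETURN, A_WAIT)
try bump: (PATROL, bump) → (PATROL, A_RELEASE)  ← matches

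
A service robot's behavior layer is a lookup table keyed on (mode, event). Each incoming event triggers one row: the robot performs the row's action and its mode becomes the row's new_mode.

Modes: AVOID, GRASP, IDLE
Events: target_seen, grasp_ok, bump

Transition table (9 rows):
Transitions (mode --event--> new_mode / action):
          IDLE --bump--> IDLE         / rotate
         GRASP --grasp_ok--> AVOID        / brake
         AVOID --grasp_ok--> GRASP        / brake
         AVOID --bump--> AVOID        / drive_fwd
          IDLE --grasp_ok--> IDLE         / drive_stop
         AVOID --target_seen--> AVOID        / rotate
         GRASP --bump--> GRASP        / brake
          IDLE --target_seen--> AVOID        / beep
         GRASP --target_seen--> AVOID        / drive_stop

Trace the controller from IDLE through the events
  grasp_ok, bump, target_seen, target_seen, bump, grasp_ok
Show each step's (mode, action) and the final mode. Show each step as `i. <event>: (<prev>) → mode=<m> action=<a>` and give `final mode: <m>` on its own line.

final mode: GRASP

1. grasp_ok: (IDLE) → mode=IDLE action=drive_stop
2. bump: (IDLE) → mode=IDLE action=rotate
3. target_seen: (IDLE) → mode=AVOID action=beep
4. target_seen: (AVOID) → mode=AVOID action=rotate
5. bump: (AVOID) → mode=AVOID action=drive_fwd
6. grasp_ok: (AVOID) → mode=GRASP action=brake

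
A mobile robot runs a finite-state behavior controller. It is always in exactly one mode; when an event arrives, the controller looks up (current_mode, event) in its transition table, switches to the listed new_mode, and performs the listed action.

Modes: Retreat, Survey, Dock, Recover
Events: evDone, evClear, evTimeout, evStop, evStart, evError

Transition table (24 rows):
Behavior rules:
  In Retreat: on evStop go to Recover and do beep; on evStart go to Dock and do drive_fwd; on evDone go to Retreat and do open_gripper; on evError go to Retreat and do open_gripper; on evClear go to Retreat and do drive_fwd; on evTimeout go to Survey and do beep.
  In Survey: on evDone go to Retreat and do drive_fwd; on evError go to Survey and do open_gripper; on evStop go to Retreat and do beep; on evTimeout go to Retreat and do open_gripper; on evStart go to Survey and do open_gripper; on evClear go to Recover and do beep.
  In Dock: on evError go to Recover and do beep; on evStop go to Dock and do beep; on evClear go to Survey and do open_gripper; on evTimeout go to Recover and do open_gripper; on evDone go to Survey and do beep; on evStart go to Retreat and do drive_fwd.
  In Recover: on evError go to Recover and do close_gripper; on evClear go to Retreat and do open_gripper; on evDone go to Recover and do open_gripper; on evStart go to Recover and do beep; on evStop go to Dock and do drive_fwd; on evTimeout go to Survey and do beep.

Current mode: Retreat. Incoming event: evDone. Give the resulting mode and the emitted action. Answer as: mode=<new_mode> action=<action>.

current mode = Retreat; filter table to that mode:
  (Retreat, evStop) → (Recover, beep)
  (Retreat, evStart) → (Dock, drive_fwd)
  (Retreat, evDone) → (Retreat, open_gripper)  ← event matches
  (Retreat, evError) → (Retreat, open_gripper)
  (Retreat, evClear) → (Retreat, drive_fwd)
  (Retreat, evTimeout) → (Survey, beep)
event = evDone selects (Retreat, open_gripper)

mode=Retreat action=open_gripper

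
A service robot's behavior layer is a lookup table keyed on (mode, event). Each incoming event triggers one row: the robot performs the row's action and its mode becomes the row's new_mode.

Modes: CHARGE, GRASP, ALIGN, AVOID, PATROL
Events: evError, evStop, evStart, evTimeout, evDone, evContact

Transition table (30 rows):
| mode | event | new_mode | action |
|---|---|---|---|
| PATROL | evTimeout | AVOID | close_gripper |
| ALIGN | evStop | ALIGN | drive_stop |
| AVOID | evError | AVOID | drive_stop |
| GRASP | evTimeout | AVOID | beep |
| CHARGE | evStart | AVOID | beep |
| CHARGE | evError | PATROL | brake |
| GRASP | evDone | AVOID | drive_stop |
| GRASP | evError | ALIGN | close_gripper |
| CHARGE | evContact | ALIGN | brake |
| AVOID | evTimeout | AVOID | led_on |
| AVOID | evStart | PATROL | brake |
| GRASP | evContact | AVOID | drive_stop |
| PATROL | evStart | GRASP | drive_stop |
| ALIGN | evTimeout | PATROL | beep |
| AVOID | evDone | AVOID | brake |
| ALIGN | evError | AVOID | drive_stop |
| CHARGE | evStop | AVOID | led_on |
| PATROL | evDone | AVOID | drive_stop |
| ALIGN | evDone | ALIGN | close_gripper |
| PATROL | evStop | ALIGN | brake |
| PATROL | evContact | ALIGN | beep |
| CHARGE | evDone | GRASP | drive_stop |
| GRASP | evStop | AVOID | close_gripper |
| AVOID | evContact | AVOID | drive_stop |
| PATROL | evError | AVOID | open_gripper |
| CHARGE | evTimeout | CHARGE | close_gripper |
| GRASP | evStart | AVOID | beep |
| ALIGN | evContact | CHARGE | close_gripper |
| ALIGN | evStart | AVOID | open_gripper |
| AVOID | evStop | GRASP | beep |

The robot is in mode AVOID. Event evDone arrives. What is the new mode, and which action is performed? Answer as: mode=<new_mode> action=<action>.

mode=AVOID action=brake

current mode = AVOID; filter table to that mode:
  (AVOID, evError) → (AVOID, drive_stop)
  (AVOID, evTimeout) → (AVOID, led_on)
  (AVOID, evStart) → (PATROL, brake)
  (AVOID, evDone) → (AVOID, brake)  ← event matches
  (AVOID, evContact) → (AVOID, drive_stop)
  (AVOID, evStop) → (GRASP, beep)
event = evDone selects (AVOID, brake)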